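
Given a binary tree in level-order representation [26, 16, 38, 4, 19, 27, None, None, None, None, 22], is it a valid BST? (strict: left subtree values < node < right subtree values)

Level-order array: [26, 16, 38, 4, 19, 27, None, None, None, None, 22]
Validate using subtree bounds (lo, hi): at each node, require lo < value < hi,
then recurse left with hi=value and right with lo=value.
Preorder trace (stopping at first violation):
  at node 26 with bounds (-inf, +inf): OK
  at node 16 with bounds (-inf, 26): OK
  at node 4 with bounds (-inf, 16): OK
  at node 19 with bounds (16, 26): OK
  at node 22 with bounds (19, 26): OK
  at node 38 with bounds (26, +inf): OK
  at node 27 with bounds (26, 38): OK
No violation found at any node.
Result: Valid BST


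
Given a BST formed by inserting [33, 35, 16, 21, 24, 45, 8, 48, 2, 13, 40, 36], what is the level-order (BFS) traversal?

Tree insertion order: [33, 35, 16, 21, 24, 45, 8, 48, 2, 13, 40, 36]
Tree (level-order array): [33, 16, 35, 8, 21, None, 45, 2, 13, None, 24, 40, 48, None, None, None, None, None, None, 36]
BFS from the root, enqueuing left then right child of each popped node:
  queue [33] -> pop 33, enqueue [16, 35], visited so far: [33]
  queue [16, 35] -> pop 16, enqueue [8, 21], visited so far: [33, 16]
  queue [35, 8, 21] -> pop 35, enqueue [45], visited so far: [33, 16, 35]
  queue [8, 21, 45] -> pop 8, enqueue [2, 13], visited so far: [33, 16, 35, 8]
  queue [21, 45, 2, 13] -> pop 21, enqueue [24], visited so far: [33, 16, 35, 8, 21]
  queue [45, 2, 13, 24] -> pop 45, enqueue [40, 48], visited so far: [33, 16, 35, 8, 21, 45]
  queue [2, 13, 24, 40, 48] -> pop 2, enqueue [none], visited so far: [33, 16, 35, 8, 21, 45, 2]
  queue [13, 24, 40, 48] -> pop 13, enqueue [none], visited so far: [33, 16, 35, 8, 21, 45, 2, 13]
  queue [24, 40, 48] -> pop 24, enqueue [none], visited so far: [33, 16, 35, 8, 21, 45, 2, 13, 24]
  queue [40, 48] -> pop 40, enqueue [36], visited so far: [33, 16, 35, 8, 21, 45, 2, 13, 24, 40]
  queue [48, 36] -> pop 48, enqueue [none], visited so far: [33, 16, 35, 8, 21, 45, 2, 13, 24, 40, 48]
  queue [36] -> pop 36, enqueue [none], visited so far: [33, 16, 35, 8, 21, 45, 2, 13, 24, 40, 48, 36]
Result: [33, 16, 35, 8, 21, 45, 2, 13, 24, 40, 48, 36]


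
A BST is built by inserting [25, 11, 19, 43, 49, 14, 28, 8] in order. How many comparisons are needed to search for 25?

Search path for 25: 25
Found: True
Comparisons: 1


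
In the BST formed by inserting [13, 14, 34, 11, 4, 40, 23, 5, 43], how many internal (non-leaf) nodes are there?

Tree built from: [13, 14, 34, 11, 4, 40, 23, 5, 43]
Tree (level-order array): [13, 11, 14, 4, None, None, 34, None, 5, 23, 40, None, None, None, None, None, 43]
Rule: An internal node has at least one child.
Per-node child counts:
  node 13: 2 child(ren)
  node 11: 1 child(ren)
  node 4: 1 child(ren)
  node 5: 0 child(ren)
  node 14: 1 child(ren)
  node 34: 2 child(ren)
  node 23: 0 child(ren)
  node 40: 1 child(ren)
  node 43: 0 child(ren)
Matching nodes: [13, 11, 4, 14, 34, 40]
Count of internal (non-leaf) nodes: 6


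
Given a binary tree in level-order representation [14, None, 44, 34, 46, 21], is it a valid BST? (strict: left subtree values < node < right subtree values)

Level-order array: [14, None, 44, 34, 46, 21]
Validate using subtree bounds (lo, hi): at each node, require lo < value < hi,
then recurse left with hi=value and right with lo=value.
Preorder trace (stopping at first violation):
  at node 14 with bounds (-inf, +inf): OK
  at node 44 with bounds (14, +inf): OK
  at node 34 with bounds (14, 44): OK
  at node 21 with bounds (14, 34): OK
  at node 46 with bounds (44, +inf): OK
No violation found at any node.
Result: Valid BST


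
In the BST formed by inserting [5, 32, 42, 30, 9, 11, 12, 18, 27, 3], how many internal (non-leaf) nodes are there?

Tree built from: [5, 32, 42, 30, 9, 11, 12, 18, 27, 3]
Tree (level-order array): [5, 3, 32, None, None, 30, 42, 9, None, None, None, None, 11, None, 12, None, 18, None, 27]
Rule: An internal node has at least one child.
Per-node child counts:
  node 5: 2 child(ren)
  node 3: 0 child(ren)
  node 32: 2 child(ren)
  node 30: 1 child(ren)
  node 9: 1 child(ren)
  node 11: 1 child(ren)
  node 12: 1 child(ren)
  node 18: 1 child(ren)
  node 27: 0 child(ren)
  node 42: 0 child(ren)
Matching nodes: [5, 32, 30, 9, 11, 12, 18]
Count of internal (non-leaf) nodes: 7


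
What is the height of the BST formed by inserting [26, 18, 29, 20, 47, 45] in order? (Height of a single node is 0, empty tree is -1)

Insertion order: [26, 18, 29, 20, 47, 45]
Tree (level-order array): [26, 18, 29, None, 20, None, 47, None, None, 45]
Compute height bottom-up (empty subtree = -1):
  height(20) = 1 + max(-1, -1) = 0
  height(18) = 1 + max(-1, 0) = 1
  height(45) = 1 + max(-1, -1) = 0
  height(47) = 1 + max(0, -1) = 1
  height(29) = 1 + max(-1, 1) = 2
  height(26) = 1 + max(1, 2) = 3
Height = 3


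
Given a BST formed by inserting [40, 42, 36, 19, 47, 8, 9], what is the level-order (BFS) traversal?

Tree insertion order: [40, 42, 36, 19, 47, 8, 9]
Tree (level-order array): [40, 36, 42, 19, None, None, 47, 8, None, None, None, None, 9]
BFS from the root, enqueuing left then right child of each popped node:
  queue [40] -> pop 40, enqueue [36, 42], visited so far: [40]
  queue [36, 42] -> pop 36, enqueue [19], visited so far: [40, 36]
  queue [42, 19] -> pop 42, enqueue [47], visited so far: [40, 36, 42]
  queue [19, 47] -> pop 19, enqueue [8], visited so far: [40, 36, 42, 19]
  queue [47, 8] -> pop 47, enqueue [none], visited so far: [40, 36, 42, 19, 47]
  queue [8] -> pop 8, enqueue [9], visited so far: [40, 36, 42, 19, 47, 8]
  queue [9] -> pop 9, enqueue [none], visited so far: [40, 36, 42, 19, 47, 8, 9]
Result: [40, 36, 42, 19, 47, 8, 9]


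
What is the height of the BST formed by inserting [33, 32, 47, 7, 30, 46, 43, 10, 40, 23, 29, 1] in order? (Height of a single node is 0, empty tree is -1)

Insertion order: [33, 32, 47, 7, 30, 46, 43, 10, 40, 23, 29, 1]
Tree (level-order array): [33, 32, 47, 7, None, 46, None, 1, 30, 43, None, None, None, 10, None, 40, None, None, 23, None, None, None, 29]
Compute height bottom-up (empty subtree = -1):
  height(1) = 1 + max(-1, -1) = 0
  height(29) = 1 + max(-1, -1) = 0
  height(23) = 1 + max(-1, 0) = 1
  height(10) = 1 + max(-1, 1) = 2
  height(30) = 1 + max(2, -1) = 3
  height(7) = 1 + max(0, 3) = 4
  height(32) = 1 + max(4, -1) = 5
  height(40) = 1 + max(-1, -1) = 0
  height(43) = 1 + max(0, -1) = 1
  height(46) = 1 + max(1, -1) = 2
  height(47) = 1 + max(2, -1) = 3
  height(33) = 1 + max(5, 3) = 6
Height = 6


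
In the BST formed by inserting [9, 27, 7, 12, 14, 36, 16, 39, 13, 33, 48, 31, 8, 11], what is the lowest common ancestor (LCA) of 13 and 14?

Tree insertion order: [9, 27, 7, 12, 14, 36, 16, 39, 13, 33, 48, 31, 8, 11]
Tree (level-order array): [9, 7, 27, None, 8, 12, 36, None, None, 11, 14, 33, 39, None, None, 13, 16, 31, None, None, 48]
In a BST, the LCA of p=13, q=14 is the first node v on the
root-to-leaf path with p <= v <= q (go left if both < v, right if both > v).
Walk from root:
  at 9: both 13 and 14 > 9, go right
  at 27: both 13 and 14 < 27, go left
  at 12: both 13 and 14 > 12, go right
  at 14: 13 <= 14 <= 14, this is the LCA
LCA = 14


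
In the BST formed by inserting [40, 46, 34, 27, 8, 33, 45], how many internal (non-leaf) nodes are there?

Tree built from: [40, 46, 34, 27, 8, 33, 45]
Tree (level-order array): [40, 34, 46, 27, None, 45, None, 8, 33]
Rule: An internal node has at least one child.
Per-node child counts:
  node 40: 2 child(ren)
  node 34: 1 child(ren)
  node 27: 2 child(ren)
  node 8: 0 child(ren)
  node 33: 0 child(ren)
  node 46: 1 child(ren)
  node 45: 0 child(ren)
Matching nodes: [40, 34, 27, 46]
Count of internal (non-leaf) nodes: 4


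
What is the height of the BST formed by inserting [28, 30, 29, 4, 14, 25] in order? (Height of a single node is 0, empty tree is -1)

Insertion order: [28, 30, 29, 4, 14, 25]
Tree (level-order array): [28, 4, 30, None, 14, 29, None, None, 25]
Compute height bottom-up (empty subtree = -1):
  height(25) = 1 + max(-1, -1) = 0
  height(14) = 1 + max(-1, 0) = 1
  height(4) = 1 + max(-1, 1) = 2
  height(29) = 1 + max(-1, -1) = 0
  height(30) = 1 + max(0, -1) = 1
  height(28) = 1 + max(2, 1) = 3
Height = 3


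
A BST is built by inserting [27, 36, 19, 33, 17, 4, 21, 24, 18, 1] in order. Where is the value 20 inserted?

Starting tree (level order): [27, 19, 36, 17, 21, 33, None, 4, 18, None, 24, None, None, 1]
Insertion path: 27 -> 19 -> 21
Result: insert 20 as left child of 21
Final tree (level order): [27, 19, 36, 17, 21, 33, None, 4, 18, 20, 24, None, None, 1]


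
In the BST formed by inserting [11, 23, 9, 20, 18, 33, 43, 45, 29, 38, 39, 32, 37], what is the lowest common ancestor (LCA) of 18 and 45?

Tree insertion order: [11, 23, 9, 20, 18, 33, 43, 45, 29, 38, 39, 32, 37]
Tree (level-order array): [11, 9, 23, None, None, 20, 33, 18, None, 29, 43, None, None, None, 32, 38, 45, None, None, 37, 39]
In a BST, the LCA of p=18, q=45 is the first node v on the
root-to-leaf path with p <= v <= q (go left if both < v, right if both > v).
Walk from root:
  at 11: both 18 and 45 > 11, go right
  at 23: 18 <= 23 <= 45, this is the LCA
LCA = 23


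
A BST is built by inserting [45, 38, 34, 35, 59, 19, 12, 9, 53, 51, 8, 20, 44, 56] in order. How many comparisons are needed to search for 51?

Search path for 51: 45 -> 59 -> 53 -> 51
Found: True
Comparisons: 4


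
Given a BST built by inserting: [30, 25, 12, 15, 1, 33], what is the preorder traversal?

Tree insertion order: [30, 25, 12, 15, 1, 33]
Tree (level-order array): [30, 25, 33, 12, None, None, None, 1, 15]
Preorder traversal: [30, 25, 12, 1, 15, 33]


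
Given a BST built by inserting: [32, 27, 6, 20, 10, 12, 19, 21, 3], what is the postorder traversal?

Tree insertion order: [32, 27, 6, 20, 10, 12, 19, 21, 3]
Tree (level-order array): [32, 27, None, 6, None, 3, 20, None, None, 10, 21, None, 12, None, None, None, 19]
Postorder traversal: [3, 19, 12, 10, 21, 20, 6, 27, 32]


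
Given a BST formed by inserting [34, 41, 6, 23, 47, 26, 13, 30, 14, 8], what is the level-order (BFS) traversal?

Tree insertion order: [34, 41, 6, 23, 47, 26, 13, 30, 14, 8]
Tree (level-order array): [34, 6, 41, None, 23, None, 47, 13, 26, None, None, 8, 14, None, 30]
BFS from the root, enqueuing left then right child of each popped node:
  queue [34] -> pop 34, enqueue [6, 41], visited so far: [34]
  queue [6, 41] -> pop 6, enqueue [23], visited so far: [34, 6]
  queue [41, 23] -> pop 41, enqueue [47], visited so far: [34, 6, 41]
  queue [23, 47] -> pop 23, enqueue [13, 26], visited so far: [34, 6, 41, 23]
  queue [47, 13, 26] -> pop 47, enqueue [none], visited so far: [34, 6, 41, 23, 47]
  queue [13, 26] -> pop 13, enqueue [8, 14], visited so far: [34, 6, 41, 23, 47, 13]
  queue [26, 8, 14] -> pop 26, enqueue [30], visited so far: [34, 6, 41, 23, 47, 13, 26]
  queue [8, 14, 30] -> pop 8, enqueue [none], visited so far: [34, 6, 41, 23, 47, 13, 26, 8]
  queue [14, 30] -> pop 14, enqueue [none], visited so far: [34, 6, 41, 23, 47, 13, 26, 8, 14]
  queue [30] -> pop 30, enqueue [none], visited so far: [34, 6, 41, 23, 47, 13, 26, 8, 14, 30]
Result: [34, 6, 41, 23, 47, 13, 26, 8, 14, 30]


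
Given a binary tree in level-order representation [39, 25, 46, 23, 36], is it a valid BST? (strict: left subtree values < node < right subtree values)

Level-order array: [39, 25, 46, 23, 36]
Validate using subtree bounds (lo, hi): at each node, require lo < value < hi,
then recurse left with hi=value and right with lo=value.
Preorder trace (stopping at first violation):
  at node 39 with bounds (-inf, +inf): OK
  at node 25 with bounds (-inf, 39): OK
  at node 23 with bounds (-inf, 25): OK
  at node 36 with bounds (25, 39): OK
  at node 46 with bounds (39, +inf): OK
No violation found at any node.
Result: Valid BST


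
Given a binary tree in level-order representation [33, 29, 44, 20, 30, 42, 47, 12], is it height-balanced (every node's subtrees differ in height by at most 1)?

Tree (level-order array): [33, 29, 44, 20, 30, 42, 47, 12]
Definition: a tree is height-balanced if, at every node, |h(left) - h(right)| <= 1 (empty subtree has height -1).
Bottom-up per-node check:
  node 12: h_left=-1, h_right=-1, diff=0 [OK], height=0
  node 20: h_left=0, h_right=-1, diff=1 [OK], height=1
  node 30: h_left=-1, h_right=-1, diff=0 [OK], height=0
  node 29: h_left=1, h_right=0, diff=1 [OK], height=2
  node 42: h_left=-1, h_right=-1, diff=0 [OK], height=0
  node 47: h_left=-1, h_right=-1, diff=0 [OK], height=0
  node 44: h_left=0, h_right=0, diff=0 [OK], height=1
  node 33: h_left=2, h_right=1, diff=1 [OK], height=3
All nodes satisfy the balance condition.
Result: Balanced


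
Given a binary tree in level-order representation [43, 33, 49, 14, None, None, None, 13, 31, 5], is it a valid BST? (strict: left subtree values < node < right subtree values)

Level-order array: [43, 33, 49, 14, None, None, None, 13, 31, 5]
Validate using subtree bounds (lo, hi): at each node, require lo < value < hi,
then recurse left with hi=value and right with lo=value.
Preorder trace (stopping at first violation):
  at node 43 with bounds (-inf, +inf): OK
  at node 33 with bounds (-inf, 43): OK
  at node 14 with bounds (-inf, 33): OK
  at node 13 with bounds (-inf, 14): OK
  at node 5 with bounds (-inf, 13): OK
  at node 31 with bounds (14, 33): OK
  at node 49 with bounds (43, +inf): OK
No violation found at any node.
Result: Valid BST


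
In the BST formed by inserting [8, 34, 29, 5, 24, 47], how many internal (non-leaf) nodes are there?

Tree built from: [8, 34, 29, 5, 24, 47]
Tree (level-order array): [8, 5, 34, None, None, 29, 47, 24]
Rule: An internal node has at least one child.
Per-node child counts:
  node 8: 2 child(ren)
  node 5: 0 child(ren)
  node 34: 2 child(ren)
  node 29: 1 child(ren)
  node 24: 0 child(ren)
  node 47: 0 child(ren)
Matching nodes: [8, 34, 29]
Count of internal (non-leaf) nodes: 3


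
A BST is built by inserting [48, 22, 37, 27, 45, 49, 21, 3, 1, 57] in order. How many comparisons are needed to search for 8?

Search path for 8: 48 -> 22 -> 21 -> 3
Found: False
Comparisons: 4


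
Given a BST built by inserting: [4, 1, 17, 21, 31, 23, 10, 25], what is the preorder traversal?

Tree insertion order: [4, 1, 17, 21, 31, 23, 10, 25]
Tree (level-order array): [4, 1, 17, None, None, 10, 21, None, None, None, 31, 23, None, None, 25]
Preorder traversal: [4, 1, 17, 10, 21, 31, 23, 25]


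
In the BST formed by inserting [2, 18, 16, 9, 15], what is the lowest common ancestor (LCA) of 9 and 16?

Tree insertion order: [2, 18, 16, 9, 15]
Tree (level-order array): [2, None, 18, 16, None, 9, None, None, 15]
In a BST, the LCA of p=9, q=16 is the first node v on the
root-to-leaf path with p <= v <= q (go left if both < v, right if both > v).
Walk from root:
  at 2: both 9 and 16 > 2, go right
  at 18: both 9 and 16 < 18, go left
  at 16: 9 <= 16 <= 16, this is the LCA
LCA = 16


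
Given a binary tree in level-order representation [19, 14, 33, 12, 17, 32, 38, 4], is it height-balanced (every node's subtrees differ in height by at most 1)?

Tree (level-order array): [19, 14, 33, 12, 17, 32, 38, 4]
Definition: a tree is height-balanced if, at every node, |h(left) - h(right)| <= 1 (empty subtree has height -1).
Bottom-up per-node check:
  node 4: h_left=-1, h_right=-1, diff=0 [OK], height=0
  node 12: h_left=0, h_right=-1, diff=1 [OK], height=1
  node 17: h_left=-1, h_right=-1, diff=0 [OK], height=0
  node 14: h_left=1, h_right=0, diff=1 [OK], height=2
  node 32: h_left=-1, h_right=-1, diff=0 [OK], height=0
  node 38: h_left=-1, h_right=-1, diff=0 [OK], height=0
  node 33: h_left=0, h_right=0, diff=0 [OK], height=1
  node 19: h_left=2, h_right=1, diff=1 [OK], height=3
All nodes satisfy the balance condition.
Result: Balanced


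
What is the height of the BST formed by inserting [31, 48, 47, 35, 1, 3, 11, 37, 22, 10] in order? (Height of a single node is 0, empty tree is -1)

Insertion order: [31, 48, 47, 35, 1, 3, 11, 37, 22, 10]
Tree (level-order array): [31, 1, 48, None, 3, 47, None, None, 11, 35, None, 10, 22, None, 37]
Compute height bottom-up (empty subtree = -1):
  height(10) = 1 + max(-1, -1) = 0
  height(22) = 1 + max(-1, -1) = 0
  height(11) = 1 + max(0, 0) = 1
  height(3) = 1 + max(-1, 1) = 2
  height(1) = 1 + max(-1, 2) = 3
  height(37) = 1 + max(-1, -1) = 0
  height(35) = 1 + max(-1, 0) = 1
  height(47) = 1 + max(1, -1) = 2
  height(48) = 1 + max(2, -1) = 3
  height(31) = 1 + max(3, 3) = 4
Height = 4


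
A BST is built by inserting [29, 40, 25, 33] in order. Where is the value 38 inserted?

Starting tree (level order): [29, 25, 40, None, None, 33]
Insertion path: 29 -> 40 -> 33
Result: insert 38 as right child of 33
Final tree (level order): [29, 25, 40, None, None, 33, None, None, 38]


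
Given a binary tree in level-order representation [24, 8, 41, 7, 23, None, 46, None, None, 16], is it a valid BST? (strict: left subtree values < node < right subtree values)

Level-order array: [24, 8, 41, 7, 23, None, 46, None, None, 16]
Validate using subtree bounds (lo, hi): at each node, require lo < value < hi,
then recurse left with hi=value and right with lo=value.
Preorder trace (stopping at first violation):
  at node 24 with bounds (-inf, +inf): OK
  at node 8 with bounds (-inf, 24): OK
  at node 7 with bounds (-inf, 8): OK
  at node 23 with bounds (8, 24): OK
  at node 16 with bounds (8, 23): OK
  at node 41 with bounds (24, +inf): OK
  at node 46 with bounds (41, +inf): OK
No violation found at any node.
Result: Valid BST


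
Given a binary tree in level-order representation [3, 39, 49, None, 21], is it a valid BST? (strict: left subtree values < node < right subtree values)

Level-order array: [3, 39, 49, None, 21]
Validate using subtree bounds (lo, hi): at each node, require lo < value < hi,
then recurse left with hi=value and right with lo=value.
Preorder trace (stopping at first violation):
  at node 3 with bounds (-inf, +inf): OK
  at node 39 with bounds (-inf, 3): VIOLATION
Node 39 violates its bound: not (-inf < 39 < 3).
Result: Not a valid BST


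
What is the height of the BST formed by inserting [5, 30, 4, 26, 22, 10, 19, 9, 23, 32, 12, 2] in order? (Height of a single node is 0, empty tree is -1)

Insertion order: [5, 30, 4, 26, 22, 10, 19, 9, 23, 32, 12, 2]
Tree (level-order array): [5, 4, 30, 2, None, 26, 32, None, None, 22, None, None, None, 10, 23, 9, 19, None, None, None, None, 12]
Compute height bottom-up (empty subtree = -1):
  height(2) = 1 + max(-1, -1) = 0
  height(4) = 1 + max(0, -1) = 1
  height(9) = 1 + max(-1, -1) = 0
  height(12) = 1 + max(-1, -1) = 0
  height(19) = 1 + max(0, -1) = 1
  height(10) = 1 + max(0, 1) = 2
  height(23) = 1 + max(-1, -1) = 0
  height(22) = 1 + max(2, 0) = 3
  height(26) = 1 + max(3, -1) = 4
  height(32) = 1 + max(-1, -1) = 0
  height(30) = 1 + max(4, 0) = 5
  height(5) = 1 + max(1, 5) = 6
Height = 6


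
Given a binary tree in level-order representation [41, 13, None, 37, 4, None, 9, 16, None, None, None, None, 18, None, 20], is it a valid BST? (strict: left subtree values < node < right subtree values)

Level-order array: [41, 13, None, 37, 4, None, 9, 16, None, None, None, None, 18, None, 20]
Validate using subtree bounds (lo, hi): at each node, require lo < value < hi,
then recurse left with hi=value and right with lo=value.
Preorder trace (stopping at first violation):
  at node 41 with bounds (-inf, +inf): OK
  at node 13 with bounds (-inf, 41): OK
  at node 37 with bounds (-inf, 13): VIOLATION
Node 37 violates its bound: not (-inf < 37 < 13).
Result: Not a valid BST


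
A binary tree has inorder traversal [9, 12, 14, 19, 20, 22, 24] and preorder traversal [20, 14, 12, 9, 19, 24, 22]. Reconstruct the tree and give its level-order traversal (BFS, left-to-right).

Inorder:  [9, 12, 14, 19, 20, 22, 24]
Preorder: [20, 14, 12, 9, 19, 24, 22]
Algorithm: preorder visits root first, so consume preorder in order;
for each root, split the current inorder slice at that value into
left-subtree inorder and right-subtree inorder, then recurse.
Recursive splits:
  root=20; inorder splits into left=[9, 12, 14, 19], right=[22, 24]
  root=14; inorder splits into left=[9, 12], right=[19]
  root=12; inorder splits into left=[9], right=[]
  root=9; inorder splits into left=[], right=[]
  root=19; inorder splits into left=[], right=[]
  root=24; inorder splits into left=[22], right=[]
  root=22; inorder splits into left=[], right=[]
Reconstructed level-order: [20, 14, 24, 12, 19, 22, 9]


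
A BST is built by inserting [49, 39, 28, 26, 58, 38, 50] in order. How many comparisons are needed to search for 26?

Search path for 26: 49 -> 39 -> 28 -> 26
Found: True
Comparisons: 4


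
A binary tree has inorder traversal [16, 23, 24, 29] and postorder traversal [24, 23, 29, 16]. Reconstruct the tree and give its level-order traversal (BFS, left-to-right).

Inorder:   [16, 23, 24, 29]
Postorder: [24, 23, 29, 16]
Algorithm: postorder visits root last, so walk postorder right-to-left;
each value is the root of the current inorder slice — split it at that
value, recurse on the right subtree first, then the left.
Recursive splits:
  root=16; inorder splits into left=[], right=[23, 24, 29]
  root=29; inorder splits into left=[23, 24], right=[]
  root=23; inorder splits into left=[], right=[24]
  root=24; inorder splits into left=[], right=[]
Reconstructed level-order: [16, 29, 23, 24]


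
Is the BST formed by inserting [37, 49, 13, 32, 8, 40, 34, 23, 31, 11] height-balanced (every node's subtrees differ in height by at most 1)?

Tree (level-order array): [37, 13, 49, 8, 32, 40, None, None, 11, 23, 34, None, None, None, None, None, 31]
Definition: a tree is height-balanced if, at every node, |h(left) - h(right)| <= 1 (empty subtree has height -1).
Bottom-up per-node check:
  node 11: h_left=-1, h_right=-1, diff=0 [OK], height=0
  node 8: h_left=-1, h_right=0, diff=1 [OK], height=1
  node 31: h_left=-1, h_right=-1, diff=0 [OK], height=0
  node 23: h_left=-1, h_right=0, diff=1 [OK], height=1
  node 34: h_left=-1, h_right=-1, diff=0 [OK], height=0
  node 32: h_left=1, h_right=0, diff=1 [OK], height=2
  node 13: h_left=1, h_right=2, diff=1 [OK], height=3
  node 40: h_left=-1, h_right=-1, diff=0 [OK], height=0
  node 49: h_left=0, h_right=-1, diff=1 [OK], height=1
  node 37: h_left=3, h_right=1, diff=2 [FAIL (|3-1|=2 > 1)], height=4
Node 37 violates the condition: |3 - 1| = 2 > 1.
Result: Not balanced


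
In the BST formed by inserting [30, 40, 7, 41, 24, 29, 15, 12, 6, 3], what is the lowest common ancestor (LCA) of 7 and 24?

Tree insertion order: [30, 40, 7, 41, 24, 29, 15, 12, 6, 3]
Tree (level-order array): [30, 7, 40, 6, 24, None, 41, 3, None, 15, 29, None, None, None, None, 12]
In a BST, the LCA of p=7, q=24 is the first node v on the
root-to-leaf path with p <= v <= q (go left if both < v, right if both > v).
Walk from root:
  at 30: both 7 and 24 < 30, go left
  at 7: 7 <= 7 <= 24, this is the LCA
LCA = 7


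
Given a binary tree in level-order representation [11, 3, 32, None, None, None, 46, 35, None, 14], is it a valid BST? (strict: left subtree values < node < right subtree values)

Level-order array: [11, 3, 32, None, None, None, 46, 35, None, 14]
Validate using subtree bounds (lo, hi): at each node, require lo < value < hi,
then recurse left with hi=value and right with lo=value.
Preorder trace (stopping at first violation):
  at node 11 with bounds (-inf, +inf): OK
  at node 3 with bounds (-inf, 11): OK
  at node 32 with bounds (11, +inf): OK
  at node 46 with bounds (32, +inf): OK
  at node 35 with bounds (32, 46): OK
  at node 14 with bounds (32, 35): VIOLATION
Node 14 violates its bound: not (32 < 14 < 35).
Result: Not a valid BST


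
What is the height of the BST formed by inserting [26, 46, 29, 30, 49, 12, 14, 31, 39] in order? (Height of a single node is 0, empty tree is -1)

Insertion order: [26, 46, 29, 30, 49, 12, 14, 31, 39]
Tree (level-order array): [26, 12, 46, None, 14, 29, 49, None, None, None, 30, None, None, None, 31, None, 39]
Compute height bottom-up (empty subtree = -1):
  height(14) = 1 + max(-1, -1) = 0
  height(12) = 1 + max(-1, 0) = 1
  height(39) = 1 + max(-1, -1) = 0
  height(31) = 1 + max(-1, 0) = 1
  height(30) = 1 + max(-1, 1) = 2
  height(29) = 1 + max(-1, 2) = 3
  height(49) = 1 + max(-1, -1) = 0
  height(46) = 1 + max(3, 0) = 4
  height(26) = 1 + max(1, 4) = 5
Height = 5


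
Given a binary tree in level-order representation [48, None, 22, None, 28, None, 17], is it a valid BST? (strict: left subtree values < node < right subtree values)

Level-order array: [48, None, 22, None, 28, None, 17]
Validate using subtree bounds (lo, hi): at each node, require lo < value < hi,
then recurse left with hi=value and right with lo=value.
Preorder trace (stopping at first violation):
  at node 48 with bounds (-inf, +inf): OK
  at node 22 with bounds (48, +inf): VIOLATION
Node 22 violates its bound: not (48 < 22 < +inf).
Result: Not a valid BST


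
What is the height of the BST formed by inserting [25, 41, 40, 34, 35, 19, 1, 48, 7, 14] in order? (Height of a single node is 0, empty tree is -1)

Insertion order: [25, 41, 40, 34, 35, 19, 1, 48, 7, 14]
Tree (level-order array): [25, 19, 41, 1, None, 40, 48, None, 7, 34, None, None, None, None, 14, None, 35]
Compute height bottom-up (empty subtree = -1):
  height(14) = 1 + max(-1, -1) = 0
  height(7) = 1 + max(-1, 0) = 1
  height(1) = 1 + max(-1, 1) = 2
  height(19) = 1 + max(2, -1) = 3
  height(35) = 1 + max(-1, -1) = 0
  height(34) = 1 + max(-1, 0) = 1
  height(40) = 1 + max(1, -1) = 2
  height(48) = 1 + max(-1, -1) = 0
  height(41) = 1 + max(2, 0) = 3
  height(25) = 1 + max(3, 3) = 4
Height = 4


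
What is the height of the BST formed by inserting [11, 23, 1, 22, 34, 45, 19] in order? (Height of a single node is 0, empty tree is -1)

Insertion order: [11, 23, 1, 22, 34, 45, 19]
Tree (level-order array): [11, 1, 23, None, None, 22, 34, 19, None, None, 45]
Compute height bottom-up (empty subtree = -1):
  height(1) = 1 + max(-1, -1) = 0
  height(19) = 1 + max(-1, -1) = 0
  height(22) = 1 + max(0, -1) = 1
  height(45) = 1 + max(-1, -1) = 0
  height(34) = 1 + max(-1, 0) = 1
  height(23) = 1 + max(1, 1) = 2
  height(11) = 1 + max(0, 2) = 3
Height = 3


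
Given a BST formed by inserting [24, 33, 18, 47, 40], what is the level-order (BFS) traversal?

Tree insertion order: [24, 33, 18, 47, 40]
Tree (level-order array): [24, 18, 33, None, None, None, 47, 40]
BFS from the root, enqueuing left then right child of each popped node:
  queue [24] -> pop 24, enqueue [18, 33], visited so far: [24]
  queue [18, 33] -> pop 18, enqueue [none], visited so far: [24, 18]
  queue [33] -> pop 33, enqueue [47], visited so far: [24, 18, 33]
  queue [47] -> pop 47, enqueue [40], visited so far: [24, 18, 33, 47]
  queue [40] -> pop 40, enqueue [none], visited so far: [24, 18, 33, 47, 40]
Result: [24, 18, 33, 47, 40]


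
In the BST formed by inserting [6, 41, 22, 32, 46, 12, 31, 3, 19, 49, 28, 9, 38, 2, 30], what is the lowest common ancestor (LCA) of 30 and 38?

Tree insertion order: [6, 41, 22, 32, 46, 12, 31, 3, 19, 49, 28, 9, 38, 2, 30]
Tree (level-order array): [6, 3, 41, 2, None, 22, 46, None, None, 12, 32, None, 49, 9, 19, 31, 38, None, None, None, None, None, None, 28, None, None, None, None, 30]
In a BST, the LCA of p=30, q=38 is the first node v on the
root-to-leaf path with p <= v <= q (go left if both < v, right if both > v).
Walk from root:
  at 6: both 30 and 38 > 6, go right
  at 41: both 30 and 38 < 41, go left
  at 22: both 30 and 38 > 22, go right
  at 32: 30 <= 32 <= 38, this is the LCA
LCA = 32


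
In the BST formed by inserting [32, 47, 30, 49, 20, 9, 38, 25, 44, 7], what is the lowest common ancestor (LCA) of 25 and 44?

Tree insertion order: [32, 47, 30, 49, 20, 9, 38, 25, 44, 7]
Tree (level-order array): [32, 30, 47, 20, None, 38, 49, 9, 25, None, 44, None, None, 7]
In a BST, the LCA of p=25, q=44 is the first node v on the
root-to-leaf path with p <= v <= q (go left if both < v, right if both > v).
Walk from root:
  at 32: 25 <= 32 <= 44, this is the LCA
LCA = 32


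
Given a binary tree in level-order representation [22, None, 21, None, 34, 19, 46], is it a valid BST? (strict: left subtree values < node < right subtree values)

Level-order array: [22, None, 21, None, 34, 19, 46]
Validate using subtree bounds (lo, hi): at each node, require lo < value < hi,
then recurse left with hi=value and right with lo=value.
Preorder trace (stopping at first violation):
  at node 22 with bounds (-inf, +inf): OK
  at node 21 with bounds (22, +inf): VIOLATION
Node 21 violates its bound: not (22 < 21 < +inf).
Result: Not a valid BST


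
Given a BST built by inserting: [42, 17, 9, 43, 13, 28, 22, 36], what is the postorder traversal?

Tree insertion order: [42, 17, 9, 43, 13, 28, 22, 36]
Tree (level-order array): [42, 17, 43, 9, 28, None, None, None, 13, 22, 36]
Postorder traversal: [13, 9, 22, 36, 28, 17, 43, 42]


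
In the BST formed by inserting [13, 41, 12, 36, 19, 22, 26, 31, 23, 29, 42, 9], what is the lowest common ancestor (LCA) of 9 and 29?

Tree insertion order: [13, 41, 12, 36, 19, 22, 26, 31, 23, 29, 42, 9]
Tree (level-order array): [13, 12, 41, 9, None, 36, 42, None, None, 19, None, None, None, None, 22, None, 26, 23, 31, None, None, 29]
In a BST, the LCA of p=9, q=29 is the first node v on the
root-to-leaf path with p <= v <= q (go left if both < v, right if both > v).
Walk from root:
  at 13: 9 <= 13 <= 29, this is the LCA
LCA = 13


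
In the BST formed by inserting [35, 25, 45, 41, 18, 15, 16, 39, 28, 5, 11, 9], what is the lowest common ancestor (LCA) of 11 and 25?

Tree insertion order: [35, 25, 45, 41, 18, 15, 16, 39, 28, 5, 11, 9]
Tree (level-order array): [35, 25, 45, 18, 28, 41, None, 15, None, None, None, 39, None, 5, 16, None, None, None, 11, None, None, 9]
In a BST, the LCA of p=11, q=25 is the first node v on the
root-to-leaf path with p <= v <= q (go left if both < v, right if both > v).
Walk from root:
  at 35: both 11 and 25 < 35, go left
  at 25: 11 <= 25 <= 25, this is the LCA
LCA = 25


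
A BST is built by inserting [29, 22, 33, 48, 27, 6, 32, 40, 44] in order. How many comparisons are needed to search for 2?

Search path for 2: 29 -> 22 -> 6
Found: False
Comparisons: 3


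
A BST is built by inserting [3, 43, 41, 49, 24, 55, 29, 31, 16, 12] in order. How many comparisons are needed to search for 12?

Search path for 12: 3 -> 43 -> 41 -> 24 -> 16 -> 12
Found: True
Comparisons: 6


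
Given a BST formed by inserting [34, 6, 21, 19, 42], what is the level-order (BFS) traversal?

Tree insertion order: [34, 6, 21, 19, 42]
Tree (level-order array): [34, 6, 42, None, 21, None, None, 19]
BFS from the root, enqueuing left then right child of each popped node:
  queue [34] -> pop 34, enqueue [6, 42], visited so far: [34]
  queue [6, 42] -> pop 6, enqueue [21], visited so far: [34, 6]
  queue [42, 21] -> pop 42, enqueue [none], visited so far: [34, 6, 42]
  queue [21] -> pop 21, enqueue [19], visited so far: [34, 6, 42, 21]
  queue [19] -> pop 19, enqueue [none], visited so far: [34, 6, 42, 21, 19]
Result: [34, 6, 42, 21, 19]


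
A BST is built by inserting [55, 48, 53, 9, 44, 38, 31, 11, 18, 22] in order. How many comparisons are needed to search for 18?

Search path for 18: 55 -> 48 -> 9 -> 44 -> 38 -> 31 -> 11 -> 18
Found: True
Comparisons: 8


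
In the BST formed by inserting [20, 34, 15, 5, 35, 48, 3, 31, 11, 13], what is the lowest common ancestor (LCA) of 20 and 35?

Tree insertion order: [20, 34, 15, 5, 35, 48, 3, 31, 11, 13]
Tree (level-order array): [20, 15, 34, 5, None, 31, 35, 3, 11, None, None, None, 48, None, None, None, 13]
In a BST, the LCA of p=20, q=35 is the first node v on the
root-to-leaf path with p <= v <= q (go left if both < v, right if both > v).
Walk from root:
  at 20: 20 <= 20 <= 35, this is the LCA
LCA = 20


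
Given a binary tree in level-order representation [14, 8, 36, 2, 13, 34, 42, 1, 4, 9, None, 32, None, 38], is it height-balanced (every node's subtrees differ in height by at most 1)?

Tree (level-order array): [14, 8, 36, 2, 13, 34, 42, 1, 4, 9, None, 32, None, 38]
Definition: a tree is height-balanced if, at every node, |h(left) - h(right)| <= 1 (empty subtree has height -1).
Bottom-up per-node check:
  node 1: h_left=-1, h_right=-1, diff=0 [OK], height=0
  node 4: h_left=-1, h_right=-1, diff=0 [OK], height=0
  node 2: h_left=0, h_right=0, diff=0 [OK], height=1
  node 9: h_left=-1, h_right=-1, diff=0 [OK], height=0
  node 13: h_left=0, h_right=-1, diff=1 [OK], height=1
  node 8: h_left=1, h_right=1, diff=0 [OK], height=2
  node 32: h_left=-1, h_right=-1, diff=0 [OK], height=0
  node 34: h_left=0, h_right=-1, diff=1 [OK], height=1
  node 38: h_left=-1, h_right=-1, diff=0 [OK], height=0
  node 42: h_left=0, h_right=-1, diff=1 [OK], height=1
  node 36: h_left=1, h_right=1, diff=0 [OK], height=2
  node 14: h_left=2, h_right=2, diff=0 [OK], height=3
All nodes satisfy the balance condition.
Result: Balanced


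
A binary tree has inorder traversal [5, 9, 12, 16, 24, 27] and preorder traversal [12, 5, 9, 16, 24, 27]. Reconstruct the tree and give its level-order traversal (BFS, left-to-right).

Inorder:  [5, 9, 12, 16, 24, 27]
Preorder: [12, 5, 9, 16, 24, 27]
Algorithm: preorder visits root first, so consume preorder in order;
for each root, split the current inorder slice at that value into
left-subtree inorder and right-subtree inorder, then recurse.
Recursive splits:
  root=12; inorder splits into left=[5, 9], right=[16, 24, 27]
  root=5; inorder splits into left=[], right=[9]
  root=9; inorder splits into left=[], right=[]
  root=16; inorder splits into left=[], right=[24, 27]
  root=24; inorder splits into left=[], right=[27]
  root=27; inorder splits into left=[], right=[]
Reconstructed level-order: [12, 5, 16, 9, 24, 27]


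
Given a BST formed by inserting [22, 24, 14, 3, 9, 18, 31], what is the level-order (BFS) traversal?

Tree insertion order: [22, 24, 14, 3, 9, 18, 31]
Tree (level-order array): [22, 14, 24, 3, 18, None, 31, None, 9]
BFS from the root, enqueuing left then right child of each popped node:
  queue [22] -> pop 22, enqueue [14, 24], visited so far: [22]
  queue [14, 24] -> pop 14, enqueue [3, 18], visited so far: [22, 14]
  queue [24, 3, 18] -> pop 24, enqueue [31], visited so far: [22, 14, 24]
  queue [3, 18, 31] -> pop 3, enqueue [9], visited so far: [22, 14, 24, 3]
  queue [18, 31, 9] -> pop 18, enqueue [none], visited so far: [22, 14, 24, 3, 18]
  queue [31, 9] -> pop 31, enqueue [none], visited so far: [22, 14, 24, 3, 18, 31]
  queue [9] -> pop 9, enqueue [none], visited so far: [22, 14, 24, 3, 18, 31, 9]
Result: [22, 14, 24, 3, 18, 31, 9]


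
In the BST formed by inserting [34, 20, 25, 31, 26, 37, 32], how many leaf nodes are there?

Tree built from: [34, 20, 25, 31, 26, 37, 32]
Tree (level-order array): [34, 20, 37, None, 25, None, None, None, 31, 26, 32]
Rule: A leaf has 0 children.
Per-node child counts:
  node 34: 2 child(ren)
  node 20: 1 child(ren)
  node 25: 1 child(ren)
  node 31: 2 child(ren)
  node 26: 0 child(ren)
  node 32: 0 child(ren)
  node 37: 0 child(ren)
Matching nodes: [26, 32, 37]
Count of leaf nodes: 3


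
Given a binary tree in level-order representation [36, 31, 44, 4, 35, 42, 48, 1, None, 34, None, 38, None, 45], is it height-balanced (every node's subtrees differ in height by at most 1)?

Tree (level-order array): [36, 31, 44, 4, 35, 42, 48, 1, None, 34, None, 38, None, 45]
Definition: a tree is height-balanced if, at every node, |h(left) - h(right)| <= 1 (empty subtree has height -1).
Bottom-up per-node check:
  node 1: h_left=-1, h_right=-1, diff=0 [OK], height=0
  node 4: h_left=0, h_right=-1, diff=1 [OK], height=1
  node 34: h_left=-1, h_right=-1, diff=0 [OK], height=0
  node 35: h_left=0, h_right=-1, diff=1 [OK], height=1
  node 31: h_left=1, h_right=1, diff=0 [OK], height=2
  node 38: h_left=-1, h_right=-1, diff=0 [OK], height=0
  node 42: h_left=0, h_right=-1, diff=1 [OK], height=1
  node 45: h_left=-1, h_right=-1, diff=0 [OK], height=0
  node 48: h_left=0, h_right=-1, diff=1 [OK], height=1
  node 44: h_left=1, h_right=1, diff=0 [OK], height=2
  node 36: h_left=2, h_right=2, diff=0 [OK], height=3
All nodes satisfy the balance condition.
Result: Balanced


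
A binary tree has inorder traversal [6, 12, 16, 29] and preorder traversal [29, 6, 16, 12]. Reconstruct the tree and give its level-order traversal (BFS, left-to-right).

Inorder:  [6, 12, 16, 29]
Preorder: [29, 6, 16, 12]
Algorithm: preorder visits root first, so consume preorder in order;
for each root, split the current inorder slice at that value into
left-subtree inorder and right-subtree inorder, then recurse.
Recursive splits:
  root=29; inorder splits into left=[6, 12, 16], right=[]
  root=6; inorder splits into left=[], right=[12, 16]
  root=16; inorder splits into left=[12], right=[]
  root=12; inorder splits into left=[], right=[]
Reconstructed level-order: [29, 6, 16, 12]


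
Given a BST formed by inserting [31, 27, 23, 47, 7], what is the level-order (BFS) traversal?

Tree insertion order: [31, 27, 23, 47, 7]
Tree (level-order array): [31, 27, 47, 23, None, None, None, 7]
BFS from the root, enqueuing left then right child of each popped node:
  queue [31] -> pop 31, enqueue [27, 47], visited so far: [31]
  queue [27, 47] -> pop 27, enqueue [23], visited so far: [31, 27]
  queue [47, 23] -> pop 47, enqueue [none], visited so far: [31, 27, 47]
  queue [23] -> pop 23, enqueue [7], visited so far: [31, 27, 47, 23]
  queue [7] -> pop 7, enqueue [none], visited so far: [31, 27, 47, 23, 7]
Result: [31, 27, 47, 23, 7]


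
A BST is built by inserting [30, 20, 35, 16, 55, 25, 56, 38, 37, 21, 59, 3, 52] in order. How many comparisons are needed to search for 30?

Search path for 30: 30
Found: True
Comparisons: 1


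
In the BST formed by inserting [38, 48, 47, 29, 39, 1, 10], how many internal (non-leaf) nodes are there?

Tree built from: [38, 48, 47, 29, 39, 1, 10]
Tree (level-order array): [38, 29, 48, 1, None, 47, None, None, 10, 39]
Rule: An internal node has at least one child.
Per-node child counts:
  node 38: 2 child(ren)
  node 29: 1 child(ren)
  node 1: 1 child(ren)
  node 10: 0 child(ren)
  node 48: 1 child(ren)
  node 47: 1 child(ren)
  node 39: 0 child(ren)
Matching nodes: [38, 29, 1, 48, 47]
Count of internal (non-leaf) nodes: 5


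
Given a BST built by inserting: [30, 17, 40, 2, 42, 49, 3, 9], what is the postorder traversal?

Tree insertion order: [30, 17, 40, 2, 42, 49, 3, 9]
Tree (level-order array): [30, 17, 40, 2, None, None, 42, None, 3, None, 49, None, 9]
Postorder traversal: [9, 3, 2, 17, 49, 42, 40, 30]


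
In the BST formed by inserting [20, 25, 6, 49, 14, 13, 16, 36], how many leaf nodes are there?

Tree built from: [20, 25, 6, 49, 14, 13, 16, 36]
Tree (level-order array): [20, 6, 25, None, 14, None, 49, 13, 16, 36]
Rule: A leaf has 0 children.
Per-node child counts:
  node 20: 2 child(ren)
  node 6: 1 child(ren)
  node 14: 2 child(ren)
  node 13: 0 child(ren)
  node 16: 0 child(ren)
  node 25: 1 child(ren)
  node 49: 1 child(ren)
  node 36: 0 child(ren)
Matching nodes: [13, 16, 36]
Count of leaf nodes: 3


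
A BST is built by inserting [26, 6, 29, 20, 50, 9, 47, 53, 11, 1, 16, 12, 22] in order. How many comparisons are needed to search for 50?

Search path for 50: 26 -> 29 -> 50
Found: True
Comparisons: 3


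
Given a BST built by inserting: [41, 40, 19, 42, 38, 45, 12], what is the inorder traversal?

Tree insertion order: [41, 40, 19, 42, 38, 45, 12]
Tree (level-order array): [41, 40, 42, 19, None, None, 45, 12, 38]
Inorder traversal: [12, 19, 38, 40, 41, 42, 45]


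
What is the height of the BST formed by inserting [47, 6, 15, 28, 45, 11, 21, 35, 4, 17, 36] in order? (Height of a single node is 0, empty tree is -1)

Insertion order: [47, 6, 15, 28, 45, 11, 21, 35, 4, 17, 36]
Tree (level-order array): [47, 6, None, 4, 15, None, None, 11, 28, None, None, 21, 45, 17, None, 35, None, None, None, None, 36]
Compute height bottom-up (empty subtree = -1):
  height(4) = 1 + max(-1, -1) = 0
  height(11) = 1 + max(-1, -1) = 0
  height(17) = 1 + max(-1, -1) = 0
  height(21) = 1 + max(0, -1) = 1
  height(36) = 1 + max(-1, -1) = 0
  height(35) = 1 + max(-1, 0) = 1
  height(45) = 1 + max(1, -1) = 2
  height(28) = 1 + max(1, 2) = 3
  height(15) = 1 + max(0, 3) = 4
  height(6) = 1 + max(0, 4) = 5
  height(47) = 1 + max(5, -1) = 6
Height = 6
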